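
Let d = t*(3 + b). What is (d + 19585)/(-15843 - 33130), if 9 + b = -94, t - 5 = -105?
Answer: -29585/48973 ≈ -0.60411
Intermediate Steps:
t = -100 (t = 5 - 105 = -100)
b = -103 (b = -9 - 94 = -103)
d = 10000 (d = -100*(3 - 103) = -100*(-100) = 10000)
(d + 19585)/(-15843 - 33130) = (10000 + 19585)/(-15843 - 33130) = 29585/(-48973) = 29585*(-1/48973) = -29585/48973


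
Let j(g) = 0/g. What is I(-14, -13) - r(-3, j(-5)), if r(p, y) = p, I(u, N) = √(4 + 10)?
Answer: 3 + √14 ≈ 6.7417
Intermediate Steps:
j(g) = 0
I(u, N) = √14
I(-14, -13) - r(-3, j(-5)) = √14 - 1*(-3) = √14 + 3 = 3 + √14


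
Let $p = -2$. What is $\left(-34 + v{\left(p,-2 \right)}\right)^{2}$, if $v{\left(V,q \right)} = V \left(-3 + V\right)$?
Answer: $576$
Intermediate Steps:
$\left(-34 + v{\left(p,-2 \right)}\right)^{2} = \left(-34 - 2 \left(-3 - 2\right)\right)^{2} = \left(-34 - -10\right)^{2} = \left(-34 + 10\right)^{2} = \left(-24\right)^{2} = 576$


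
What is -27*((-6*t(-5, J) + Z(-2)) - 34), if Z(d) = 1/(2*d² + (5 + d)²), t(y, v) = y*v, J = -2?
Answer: 43119/17 ≈ 2536.4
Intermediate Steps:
t(y, v) = v*y
Z(d) = 1/((5 + d)² + 2*d²)
-27*((-6*t(-5, J) + Z(-2)) - 34) = -27*((-(-12)*(-5) + 1/((5 - 2)² + 2*(-2)²)) - 34) = -27*((-6*10 + 1/(3² + 2*4)) - 34) = -27*((-60 + 1/(9 + 8)) - 34) = -27*((-60 + 1/17) - 34) = -27*(-1019/17 - 34) = -27*(-1597/17) = 43119/17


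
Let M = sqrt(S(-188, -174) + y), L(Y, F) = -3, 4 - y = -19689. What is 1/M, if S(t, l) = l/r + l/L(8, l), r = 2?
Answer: sqrt(1229)/4916 ≈ 0.0071312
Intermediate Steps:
y = 19693 (y = 4 - 1*(-19689) = 4 + 19689 = 19693)
S(t, l) = l/6 (S(t, l) = l/2 + l/(-3) = l*(1/2) + l*(-1/3) = l/2 - l/3 = l/6)
M = 4*sqrt(1229) (M = sqrt((1/6)*(-174) + 19693) = sqrt(-29 + 19693) = sqrt(19664) = 4*sqrt(1229) ≈ 140.23)
1/M = 1/(4*sqrt(1229)) = sqrt(1229)/4916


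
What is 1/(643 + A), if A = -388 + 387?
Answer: 1/642 ≈ 0.0015576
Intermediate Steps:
A = -1
1/(643 + A) = 1/(643 - 1) = 1/642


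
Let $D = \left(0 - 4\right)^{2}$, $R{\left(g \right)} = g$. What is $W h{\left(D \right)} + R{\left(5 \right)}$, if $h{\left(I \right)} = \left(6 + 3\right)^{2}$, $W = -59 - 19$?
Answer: $-6313$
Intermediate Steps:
$W = -78$
$D = 16$ ($D = \left(-4\right)^{2} = 16$)
$h{\left(I \right)} = 81$ ($h{\left(I \right)} = 9^{2} = 81$)
$W h{\left(D \right)} + R{\left(5 \right)} = \left(-78\right) 81 + 5 = -6318 + 5 = -6313$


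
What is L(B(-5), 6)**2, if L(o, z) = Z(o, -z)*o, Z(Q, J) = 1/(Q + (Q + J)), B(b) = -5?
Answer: 25/256 ≈ 0.097656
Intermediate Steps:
Z(Q, J) = 1/(J + 2*Q) (Z(Q, J) = 1/(Q + (J + Q)) = 1/(J + 2*Q))
L(o, z) = o/(-z + 2*o)
L(B(-5), 6)**2 = (-5/(-1*6 + 2*(-5)))**2 = (-5/(-6 - 10))**2 = (-5/(-16))**2 = (-5*(-1/16))**2 = (5/16)**2 = 25/256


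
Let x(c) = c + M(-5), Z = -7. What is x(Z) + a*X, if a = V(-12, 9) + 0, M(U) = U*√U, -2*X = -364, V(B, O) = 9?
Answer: 1631 - 5*I*√5 ≈ 1631.0 - 11.18*I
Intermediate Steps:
X = 182 (X = -½*(-364) = 182)
M(U) = U^(3/2)
a = 9 (a = 9 + 0 = 9)
x(c) = c - 5*I*√5 (x(c) = c + (-5)^(3/2) = c - 5*I*√5)
x(Z) + a*X = (-7 - 5*I*√5) + 9*182 = (-7 - 5*I*√5) + 1638 = 1631 - 5*I*√5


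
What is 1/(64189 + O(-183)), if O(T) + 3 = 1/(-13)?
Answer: 13/834417 ≈ 1.5580e-5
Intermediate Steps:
O(T) = -40/13 (O(T) = -3 + 1/(-13) = -3 - 1/13 = -40/13)
1/(64189 + O(-183)) = 1/(64189 - 40/13) = 1/(834417/13) = 13/834417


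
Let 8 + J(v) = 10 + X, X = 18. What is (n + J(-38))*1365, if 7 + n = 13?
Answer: 35490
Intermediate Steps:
J(v) = 20 (J(v) = -8 + (10 + 18) = -8 + 28 = 20)
n = 6 (n = -7 + 13 = 6)
(n + J(-38))*1365 = (6 + 20)*1365 = 26*1365 = 35490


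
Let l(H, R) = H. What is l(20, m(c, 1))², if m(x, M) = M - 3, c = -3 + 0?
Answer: 400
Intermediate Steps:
c = -3
m(x, M) = -3 + M
l(20, m(c, 1))² = 20² = 400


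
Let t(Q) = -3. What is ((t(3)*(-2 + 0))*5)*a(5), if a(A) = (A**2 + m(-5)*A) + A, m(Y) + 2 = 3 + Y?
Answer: 300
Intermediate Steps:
m(Y) = 1 + Y (m(Y) = -2 + (3 + Y) = 1 + Y)
a(A) = A**2 - 3*A (a(A) = (A**2 + (1 - 5)*A) + A = (A**2 - 4*A) + A = A**2 - 3*A)
((t(3)*(-2 + 0))*5)*a(5) = (-3*(-2 + 0)*5)*(5*(-3 + 5)) = (-3*(-2)*5)*(5*2) = (6*5)*10 = 30*10 = 300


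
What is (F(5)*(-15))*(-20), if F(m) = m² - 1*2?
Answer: 6900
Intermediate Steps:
F(m) = -2 + m² (F(m) = m² - 2 = -2 + m²)
(F(5)*(-15))*(-20) = ((-2 + 5²)*(-15))*(-20) = ((-2 + 25)*(-15))*(-20) = (23*(-15))*(-20) = -345*(-20) = 6900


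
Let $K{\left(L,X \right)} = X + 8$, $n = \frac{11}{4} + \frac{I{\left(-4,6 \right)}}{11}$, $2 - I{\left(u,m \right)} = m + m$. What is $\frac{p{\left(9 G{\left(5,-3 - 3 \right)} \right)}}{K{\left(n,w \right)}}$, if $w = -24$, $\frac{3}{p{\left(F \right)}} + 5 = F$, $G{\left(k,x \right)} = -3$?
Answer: $\frac{3}{512} \approx 0.0058594$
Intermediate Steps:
$p{\left(F \right)} = \frac{3}{-5 + F}$
$I{\left(u,m \right)} = 2 - 2 m$ ($I{\left(u,m \right)} = 2 - \left(m + m\right) = 2 - 2 m$)
$n = \frac{81}{44}$ ($n = \frac{11}{4} + \frac{2 - 12}{11} = 11 \cdot \frac{1}{4} + \left(2 - 12\right) \frac{1}{11} = \frac{11}{4} - \frac{10}{11} = \frac{81}{44} \approx 1.8409$)
$K{\left(L,X \right)} = 8 + X$
$\frac{p{\left(9 G{\left(5,-3 - 3 \right)} \right)}}{K{\left(n,w \right)}} = \frac{3 \frac{1}{-5 + 9 \left(-3\right)}}{8 - 24} = \frac{3 \frac{1}{-5 - 27}}{-16} = \frac{3}{-32} \left(- \frac{1}{16}\right) = 3 \left(- \frac{1}{32}\right) \left(- \frac{1}{16}\right) = \left(- \frac{3}{32}\right) \left(- \frac{1}{16}\right) = \frac{3}{512}$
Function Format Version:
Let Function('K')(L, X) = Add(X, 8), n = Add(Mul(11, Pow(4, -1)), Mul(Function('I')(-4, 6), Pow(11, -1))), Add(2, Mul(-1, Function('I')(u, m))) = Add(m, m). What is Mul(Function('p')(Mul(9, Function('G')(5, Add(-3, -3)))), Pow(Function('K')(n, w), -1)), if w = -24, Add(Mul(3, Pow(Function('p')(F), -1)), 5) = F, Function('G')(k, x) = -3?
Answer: Rational(3, 512) ≈ 0.0058594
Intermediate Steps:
Function('p')(F) = Mul(3, Pow(Add(-5, F), -1))
Function('I')(u, m) = Add(2, Mul(-2, m)) (Function('I')(u, m) = Add(2, Mul(-1, Add(m, m))) = Add(2, Mul(-1, Mul(2, m))) = Add(2, Mul(-2, m)))
n = Rational(81, 44) (n = Add(Mul(11, Pow(4, -1)), Mul(Add(2, Mul(-2, 6)), Pow(11, -1))) = Add(Mul(11, Rational(1, 4)), Mul(Add(2, -12), Rational(1, 11))) = Add(Rational(11, 4), Mul(-10, Rational(1, 11))) = Add(Rational(11, 4), Rational(-10, 11)) = Rational(81, 44) ≈ 1.8409)
Function('K')(L, X) = Add(8, X)
Mul(Function('p')(Mul(9, Function('G')(5, Add(-3, -3)))), Pow(Function('K')(n, w), -1)) = Mul(Mul(3, Pow(Add(-5, Mul(9, -3)), -1)), Pow(Add(8, -24), -1)) = Mul(Mul(3, Pow(Add(-5, -27), -1)), Pow(-16, -1)) = Mul(Mul(3, Pow(-32, -1)), Rational(-1, 16)) = Mul(Mul(3, Rational(-1, 32)), Rational(-1, 16)) = Mul(Rational(-3, 32), Rational(-1, 16)) = Rational(3, 512)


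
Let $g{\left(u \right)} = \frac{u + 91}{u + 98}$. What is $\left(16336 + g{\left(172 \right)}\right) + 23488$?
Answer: $\frac{10752743}{270} \approx 39825.0$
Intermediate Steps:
$g{\left(u \right)} = \frac{91 + u}{98 + u}$
$\left(16336 + g{\left(172 \right)}\right) + 23488 = \left(16336 + \frac{91 + 172}{98 + 172}\right) + 23488 = \left(16336 + \frac{1}{270} \cdot 263\right) + 23488 = \left(16336 + \frac{263}{270}\right) + 23488 = \frac{4410983}{270} + 23488 = \frac{10752743}{270}$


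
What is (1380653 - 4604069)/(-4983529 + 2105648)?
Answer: 3223416/2877881 ≈ 1.1201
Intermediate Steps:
(1380653 - 4604069)/(-4983529 + 2105648) = -3223416/(-2877881) = -3223416*(-1/2877881) = 3223416/2877881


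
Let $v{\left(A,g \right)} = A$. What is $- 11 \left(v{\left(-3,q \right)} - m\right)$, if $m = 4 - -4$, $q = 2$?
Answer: $121$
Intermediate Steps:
$m = 8$ ($m = 4 + 4 = 8$)
$- 11 \left(v{\left(-3,q \right)} - m\right) = - 11 \left(-3 - 8\right) = \left(-11\right) \left(-11\right) = 121$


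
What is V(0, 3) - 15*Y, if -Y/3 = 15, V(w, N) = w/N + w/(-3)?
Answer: 675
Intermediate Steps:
V(w, N) = -w/3 + w/N (V(w, N) = w/N + w*(-⅓) = w/N - w/3 = -w/3 + w/N)
Y = -45 (Y = -3*15 = -45)
V(0, 3) - 15*Y = (-⅓*0 + 0/3) - 15*(-45) = (0 + 0*(⅓)) + 675 = (0 + 0) + 675 = 0 + 675 = 675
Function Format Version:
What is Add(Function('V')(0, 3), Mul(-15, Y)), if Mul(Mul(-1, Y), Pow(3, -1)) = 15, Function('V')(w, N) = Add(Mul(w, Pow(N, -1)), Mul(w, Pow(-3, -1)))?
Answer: 675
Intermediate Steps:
Function('V')(w, N) = Add(Mul(Rational(-1, 3), w), Mul(w, Pow(N, -1))) (Function('V')(w, N) = Add(Mul(w, Pow(N, -1)), Mul(w, Rational(-1, 3))) = Add(Mul(w, Pow(N, -1)), Mul(Rational(-1, 3), w)) = Add(Mul(Rational(-1, 3), w), Mul(w, Pow(N, -1))))
Y = -45 (Y = Mul(-3, 15) = -45)
Add(Function('V')(0, 3), Mul(-15, Y)) = Add(Add(Mul(Rational(-1, 3), 0), Mul(0, Pow(3, -1))), Mul(-15, -45)) = Add(Add(0, Mul(0, Rational(1, 3))), 675) = Add(Add(0, 0), 675) = Add(0, 675) = 675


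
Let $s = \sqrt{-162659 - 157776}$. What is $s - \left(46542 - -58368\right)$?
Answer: $-104910 + i \sqrt{320435} \approx -1.0491 \cdot 10^{5} + 566.07 i$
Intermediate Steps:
$s = i \sqrt{320435}$ ($s = \sqrt{-320435} = i \sqrt{320435} \approx 566.07 i$)
$s - \left(46542 - -58368\right) = i \sqrt{320435} - \left(46542 - -58368\right) = i \sqrt{320435} - \left(46542 + 58368\right) = i \sqrt{320435} - 104910 = -104910 + i \sqrt{320435}$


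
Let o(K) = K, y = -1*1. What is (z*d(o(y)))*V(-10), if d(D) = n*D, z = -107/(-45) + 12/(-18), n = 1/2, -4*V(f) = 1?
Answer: 77/360 ≈ 0.21389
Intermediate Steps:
V(f) = -1/4 (V(f) = -1/4*1 = -1/4)
n = 1/2 ≈ 0.50000
y = -1
z = 77/45 (z = -107*(-1/45) + 12*(-1/18) = 107/45 - 2/3 = 77/45 ≈ 1.7111)
d(D) = D/2
(z*d(o(y)))*V(-10) = (77*((1/2)*(-1))/45)*(-1/4) = ((77/45)*(-1/2))*(-1/4) = -77/90*(-1/4) = 77/360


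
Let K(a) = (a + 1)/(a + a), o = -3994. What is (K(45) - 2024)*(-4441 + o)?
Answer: 153613159/9 ≈ 1.7068e+7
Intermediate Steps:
K(a) = (1 + a)/(2*a) (K(a) = (1 + a)/((2*a)) = (1 + a)*(1/(2*a)) = (1 + a)/(2*a))
(K(45) - 2024)*(-4441 + o) = ((½)*(1 + 45)/45 - 2024)*(-4441 - 3994) = ((½)*(1/45)*46 - 2024)*(-8435) = (23/45 - 2024)*(-8435) = -91057/45*(-8435) = 153613159/9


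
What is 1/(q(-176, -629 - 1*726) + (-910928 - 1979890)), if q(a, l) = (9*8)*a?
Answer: -1/2903490 ≈ -3.4441e-7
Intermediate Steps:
q(a, l) = 72*a
1/(q(-176, -629 - 1*726) + (-910928 - 1979890)) = 1/(72*(-176) + (-910928 - 1979890)) = 1/(-12672 - 2890818) = 1/(-2903490) = -1/2903490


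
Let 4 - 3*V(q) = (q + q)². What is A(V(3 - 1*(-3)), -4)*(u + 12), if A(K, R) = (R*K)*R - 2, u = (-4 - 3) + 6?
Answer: -24706/3 ≈ -8235.3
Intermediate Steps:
u = -1 (u = -7 + 6 = -1)
V(q) = 4/3 - 4*q²/3 (V(q) = 4/3 - (q + q)²/3 = 4/3 - 4*q²/3)
A(K, R) = -2 + K*R² (A(K, R) = (K*R)*R - 2 = K*R² - 2 = -2 + K*R²)
A(V(3 - 1*(-3)), -4)*(u + 12) = (-2 + (4/3 - 4*(3 - 1*(-3))²/3)*(-4)²)*(-1 + 12) = (-2 + (4/3 - 4*(3 + 3)²/3)*16)*11 = (-2 + (4/3 - 4/3*6²)*16)*11 = (-2 + (4/3 - 4/3*36)*16)*11 = (-2 + (4/3 - 48)*16)*11 = (-2 - 140/3*16)*11 = (-2 - 2240/3)*11 = -2246/3*11 = -24706/3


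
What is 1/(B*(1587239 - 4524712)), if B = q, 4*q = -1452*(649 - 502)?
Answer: 1/156746496753 ≈ 6.3797e-12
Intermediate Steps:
q = -53361 (q = (-1452*(649 - 502))/4 = (-1452*147)/4 = (¼)*(-213444) = -53361)
B = -53361
1/(B*(1587239 - 4524712)) = 1/((-53361)*(1587239 - 4524712)) = -1/53361/(-2937473) = -1/53361*(-1/2937473) = 1/156746496753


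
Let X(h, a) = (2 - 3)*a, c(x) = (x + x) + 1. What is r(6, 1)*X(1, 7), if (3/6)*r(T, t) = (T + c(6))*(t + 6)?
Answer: -1862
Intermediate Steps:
c(x) = 1 + 2*x (c(x) = 2*x + 1 = 1 + 2*x)
X(h, a) = -a
r(T, t) = 2*(6 + t)*(13 + T) (r(T, t) = 2*((T + (1 + 2*6))*(t + 6)) = 2*((T + (1 + 12))*(6 + t)) = 2*((T + 13)*(6 + t)) = 2*((13 + T)*(6 + t)) = 2*((6 + t)*(13 + T)) = 2*(6 + t)*(13 + T))
r(6, 1)*X(1, 7) = (156 + 12*6 + 26*1 + 2*6*1)*(-1*7) = (156 + 72 + 26 + 12)*(-7) = 266*(-7) = -1862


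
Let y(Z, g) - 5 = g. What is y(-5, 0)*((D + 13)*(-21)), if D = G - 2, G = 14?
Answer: -2625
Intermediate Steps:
y(Z, g) = 5 + g
D = 12 (D = 14 - 2 = 12)
y(-5, 0)*((D + 13)*(-21)) = (5 + 0)*((12 + 13)*(-21)) = 5*(25*(-21)) = 5*(-525) = -2625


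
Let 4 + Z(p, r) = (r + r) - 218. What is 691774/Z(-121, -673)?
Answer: -345887/784 ≈ -441.18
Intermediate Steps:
Z(p, r) = -222 + 2*r (Z(p, r) = -4 + ((r + r) - 218) = -4 + (2*r - 218) = -4 + (-218 + 2*r) = -222 + 2*r)
691774/Z(-121, -673) = 691774/(-222 + 2*(-673)) = 691774/(-222 - 1346) = 691774/(-1568) = 691774*(-1/1568) = -345887/784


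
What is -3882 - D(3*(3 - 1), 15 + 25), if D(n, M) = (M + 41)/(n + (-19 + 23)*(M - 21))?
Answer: -318405/82 ≈ -3883.0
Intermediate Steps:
D(n, M) = (41 + M)/(-84 + n + 4*M) (D(n, M) = (41 + M)/(n + 4*(-21 + M)) = (41 + M)/(n + (-84 + 4*M)) = (41 + M)/(-84 + n + 4*M))
-3882 - D(3*(3 - 1), 15 + 25) = -3882 - (41 + (15 + 25))/(-84 + 3*(3 - 1) + 4*(15 + 25)) = -3882 - (41 + 40)/(-84 + 3*2 + 4*40) = -3882 - 81/(-84 + 6 + 160) = -3882 - 81/82 = -318405/82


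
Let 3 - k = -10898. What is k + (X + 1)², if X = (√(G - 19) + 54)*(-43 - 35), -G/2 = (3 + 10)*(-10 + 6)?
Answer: 18260562 + 656916*√85 ≈ 2.4317e+7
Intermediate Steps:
k = 10901 (k = 3 - 1*(-10898) = 3 + 10898 = 10901)
G = 104 (G = -2*(3 + 10)*(-10 + 6) = -26*(-4) = -2*(-52) = 104)
X = -4212 - 78*√85 (X = (√(104 - 19) + 54)*(-43 - 35) = (√85 + 54)*(-78) = (54 + √85)*(-78) = -4212 - 78*√85 ≈ -4931.1)
k + (X + 1)² = 10901 + ((-4212 - 78*√85) + 1)² = 10901 + (-4211 - 78*√85)²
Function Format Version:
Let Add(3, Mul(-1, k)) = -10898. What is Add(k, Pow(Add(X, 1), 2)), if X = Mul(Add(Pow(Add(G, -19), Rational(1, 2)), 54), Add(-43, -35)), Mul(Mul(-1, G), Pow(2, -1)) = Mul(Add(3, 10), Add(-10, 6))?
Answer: Add(18260562, Mul(656916, Pow(85, Rational(1, 2)))) ≈ 2.4317e+7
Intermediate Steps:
k = 10901 (k = Add(3, Mul(-1, -10898)) = Add(3, 10898) = 10901)
G = 104 (G = Mul(-2, Mul(Add(3, 10), Add(-10, 6))) = Mul(-2, Mul(13, -4)) = Mul(-2, -52) = 104)
X = Add(-4212, Mul(-78, Pow(85, Rational(1, 2)))) (X = Mul(Add(Pow(Add(104, -19), Rational(1, 2)), 54), Add(-43, -35)) = Mul(Add(Pow(85, Rational(1, 2)), 54), -78) = Mul(Add(54, Pow(85, Rational(1, 2))), -78) = Add(-4212, Mul(-78, Pow(85, Rational(1, 2)))) ≈ -4931.1)
Add(k, Pow(Add(X, 1), 2)) = Add(10901, Pow(Add(Add(-4212, Mul(-78, Pow(85, Rational(1, 2)))), 1), 2)) = Add(10901, Pow(Add(-4211, Mul(-78, Pow(85, Rational(1, 2)))), 2))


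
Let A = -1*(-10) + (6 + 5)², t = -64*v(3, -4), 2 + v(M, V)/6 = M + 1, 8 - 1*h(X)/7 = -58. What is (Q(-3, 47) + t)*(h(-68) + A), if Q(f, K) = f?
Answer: -457203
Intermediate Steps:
h(X) = 462 (h(X) = 56 - 7*(-58) = 56 + 406 = 462)
v(M, V) = -6 + 6*M (v(M, V) = -12 + 6*(M + 1) = -12 + 6*(1 + M) = -12 + (6 + 6*M) = -6 + 6*M)
t = -768 (t = -64*(-6 + 6*3) = -64*(-6 + 18) = -64*12 = -768)
A = 131 (A = 10 + 11² = 10 + 121 = 131)
(Q(-3, 47) + t)*(h(-68) + A) = (-3 - 768)*(462 + 131) = -771*593 = -457203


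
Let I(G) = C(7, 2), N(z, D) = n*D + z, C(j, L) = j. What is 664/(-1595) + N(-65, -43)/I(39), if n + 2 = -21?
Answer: 209876/1595 ≈ 131.58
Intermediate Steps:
n = -23 (n = -2 - 21 = -23)
N(z, D) = z - 23*D (N(z, D) = -23*D + z = z - 23*D)
I(G) = 7
664/(-1595) + N(-65, -43)/I(39) = 664/(-1595) + (-65 - 23*(-43))/7 = 664*(-1/1595) + (-65 + 989)*(1/7) = -664/1595 + 924*(1/7) = -664/1595 + 132 = 209876/1595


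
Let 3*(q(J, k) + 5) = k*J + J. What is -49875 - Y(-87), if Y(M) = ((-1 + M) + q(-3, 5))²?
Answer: -59676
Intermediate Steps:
q(J, k) = -5 + J/3 + J*k/3 (q(J, k) = -5 + (k*J + J)/3 = -5 + (J*k + J)/3 = -5 + (J + J*k)/3 = -5 + (J/3 + J*k/3) = -5 + J/3 + J*k/3)
Y(M) = (-12 + M)² (Y(M) = ((-1 + M) + (-5 + (⅓)*(-3) + (⅓)*(-3)*5))² = ((-1 + M) + (-5 - 1 - 5))² = ((-1 + M) - 11)² = (-12 + M)²)
-49875 - Y(-87) = -49875 - (-12 - 87)² = -49875 - 1*(-99)² = -49875 - 1*9801 = -49875 - 9801 = -59676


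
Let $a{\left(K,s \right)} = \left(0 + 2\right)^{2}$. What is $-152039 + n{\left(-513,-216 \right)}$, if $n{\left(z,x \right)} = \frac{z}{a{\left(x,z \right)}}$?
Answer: $- \frac{608669}{4} \approx -1.5217 \cdot 10^{5}$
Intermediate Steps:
$a{\left(K,s \right)} = 4$ ($a{\left(K,s \right)} = 2^{2} = 4$)
$n{\left(z,x \right)} = \frac{z}{4}$
$-152039 + n{\left(-513,-216 \right)} = -152039 + \frac{1}{4} \left(-513\right) = -152039 - \frac{513}{4} = - \frac{608669}{4}$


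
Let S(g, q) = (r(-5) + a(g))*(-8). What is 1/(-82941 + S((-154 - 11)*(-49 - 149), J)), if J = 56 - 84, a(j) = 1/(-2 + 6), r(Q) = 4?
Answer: -1/82975 ≈ -1.2052e-5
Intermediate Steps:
a(j) = 1/4
J = -28
S(g, q) = -34 (S(g, q) = (4 + 1/4)*(-8) = (17/4)*(-8) = -34)
1/(-82941 + S((-154 - 11)*(-49 - 149), J)) = 1/(-82941 - 34) = 1/(-82975) = -1/82975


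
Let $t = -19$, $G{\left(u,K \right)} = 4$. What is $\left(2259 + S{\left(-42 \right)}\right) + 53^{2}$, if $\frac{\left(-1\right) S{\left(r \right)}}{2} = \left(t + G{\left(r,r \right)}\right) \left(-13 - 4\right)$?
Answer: $4558$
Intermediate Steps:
$S{\left(r \right)} = -510$ ($S{\left(r \right)} = - 2 \left(-19 + 4\right) \left(-13 - 4\right) = - 2 \left(\left(-15\right) \left(-17\right)\right) = \left(-2\right) 255 = -510$)
$\left(2259 + S{\left(-42 \right)}\right) + 53^{2} = \left(2259 - 510\right) + 53^{2} = 1749 + 2809 = 4558$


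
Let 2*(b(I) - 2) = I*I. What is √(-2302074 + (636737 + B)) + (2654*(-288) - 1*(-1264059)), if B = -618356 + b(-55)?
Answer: 499707 + I*√9128714/2 ≈ 4.9971e+5 + 1510.7*I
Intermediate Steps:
b(I) = 2 + I²/2 (b(I) = 2 + (I*I)/2 = 2 + I²/2)
B = -1233683/2 (B = -618356 + (2 + (½)*(-55)²) = -618356 + (2 + (½)*3025) = -618356 + (2 + 3025/2) = -618356 + 3029/2 = -1233683/2 ≈ -6.1684e+5)
√(-2302074 + (636737 + B)) + (2654*(-288) - 1*(-1264059)) = √(-2302074 + (636737 - 1233683/2)) + (2654*(-288) - 1*(-1264059)) = √(-2302074 + 39791/2) + (-764352 + 1264059) = √(-4564357/2) + 499707 = I*√9128714/2 + 499707 = 499707 + I*√9128714/2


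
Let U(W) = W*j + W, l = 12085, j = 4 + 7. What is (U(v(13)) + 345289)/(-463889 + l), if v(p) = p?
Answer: -345445/451804 ≈ -0.76459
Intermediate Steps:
j = 11
U(W) = 12*W (U(W) = W*11 + W = 11*W + W = 12*W)
(U(v(13)) + 345289)/(-463889 + l) = (12*13 + 345289)/(-463889 + 12085) = (156 + 345289)/(-451804) = 345445*(-1/451804) = -345445/451804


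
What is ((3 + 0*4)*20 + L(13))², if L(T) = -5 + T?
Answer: 4624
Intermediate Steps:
((3 + 0*4)*20 + L(13))² = ((3 + 0*4)*20 + (-5 + 13))² = ((3 + 0)*20 + 8)² = (3*20 + 8)² = (60 + 8)² = 68² = 4624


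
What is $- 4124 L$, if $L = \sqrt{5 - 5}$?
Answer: $0$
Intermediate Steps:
$L = 0$ ($L = \sqrt{0} = 0$)
$- 4124 L = \left(-4124\right) 0 = 0$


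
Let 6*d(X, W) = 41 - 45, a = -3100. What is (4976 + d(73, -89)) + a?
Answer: 5626/3 ≈ 1875.3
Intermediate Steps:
d(X, W) = -⅔ (d(X, W) = (41 - 45)/6 = (⅙)*(-4) = -⅔)
(4976 + d(73, -89)) + a = (4976 - ⅔) - 3100 = 14926/3 - 3100 = 5626/3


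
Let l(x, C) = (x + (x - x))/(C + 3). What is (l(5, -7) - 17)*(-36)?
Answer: 657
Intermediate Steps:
l(x, C) = x/(3 + C) (l(x, C) = (x + 0)/(3 + C) = x/(3 + C))
(l(5, -7) - 17)*(-36) = (5/(3 - 7) - 17)*(-36) = (5/(-4) - 17)*(-36) = (5*(-¼) - 17)*(-36) = (-5/4 - 17)*(-36) = -73/4*(-36) = 657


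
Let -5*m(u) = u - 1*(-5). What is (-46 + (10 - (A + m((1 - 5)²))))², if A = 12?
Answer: 47961/25 ≈ 1918.4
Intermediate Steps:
m(u) = -1 - u/5 (m(u) = -(u - 1*(-5))/5 = -(u + 5)/5 = -(5 + u)/5 = -1 - u/5)
(-46 + (10 - (A + m((1 - 5)²))))² = (-46 + (10 - (12 + (-1 - (1 - 5)²/5))))² = (-46 + (10 - (12 + (-1 - ⅕*(-4)²))))² = (-46 + (10 - (12 + (-1 - ⅕*16))))² = (-46 + (10 - (12 + (-1 - 16/5))))² = (-46 + (10 - (12 - 21/5)))² = (-46 + (10 - 1*39/5))² = (-46 + (10 - 39/5))² = (-46 + 11/5)² = (-219/5)² = 47961/25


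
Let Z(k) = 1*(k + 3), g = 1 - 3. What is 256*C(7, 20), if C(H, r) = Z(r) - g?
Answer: 6400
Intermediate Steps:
g = -2
Z(k) = 3 + k (Z(k) = 1*(3 + k) = 3 + k)
C(H, r) = 5 + r (C(H, r) = (3 + r) - 1*(-2) = (3 + r) + 2 = 5 + r)
256*C(7, 20) = 256*(5 + 20) = 256*25 = 6400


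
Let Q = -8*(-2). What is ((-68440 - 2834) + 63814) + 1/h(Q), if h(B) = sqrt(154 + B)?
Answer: -7460 + sqrt(170)/170 ≈ -7459.9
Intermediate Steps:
Q = 16
((-68440 - 2834) + 63814) + 1/h(Q) = ((-68440 - 2834) + 63814) + 1/(sqrt(154 + 16)) = (-71274 + 63814) + 1/(sqrt(170)) = -7460 + sqrt(170)/170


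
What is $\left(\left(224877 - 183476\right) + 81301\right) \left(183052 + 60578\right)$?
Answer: $29893888260$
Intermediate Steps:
$\left(\left(224877 - 183476\right) + 81301\right) \left(183052 + 60578\right) = \left(41401 + 81301\right) 243630 = 122702 \cdot 243630 = 29893888260$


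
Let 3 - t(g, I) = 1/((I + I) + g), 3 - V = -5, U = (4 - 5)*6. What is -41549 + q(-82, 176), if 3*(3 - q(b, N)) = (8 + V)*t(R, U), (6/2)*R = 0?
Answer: -374062/9 ≈ -41562.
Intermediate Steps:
R = 0 (R = (⅓)*0 = 0)
U = -6 (U = -1*6 = -6)
V = 8 (V = 3 - 1*(-5) = 3 + 5 = 8)
t(g, I) = 3 - 1/(g + 2*I) (t(g, I) = 3 - 1/((I + I) + g) = 3 - 1/(2*I + g) = 3 - 1/(g + 2*I))
q(b, N) = -121/9 (q(b, N) = 3 - (8 + 8)*(-1 + 3*0 + 6*(-6))/(0 + 2*(-6))/3 = 3 - 16*(-1 + 0 - 36)/(0 - 12)/3 = 3 - 16*-37/(-12)/3 = 3 - 16*(-1/12*(-37))/3 = 3 - 16*37/(3*12) = 3 - ⅓*148/3 = 3 - 148/9 = -121/9)
-41549 + q(-82, 176) = -41549 - 121/9 = -374062/9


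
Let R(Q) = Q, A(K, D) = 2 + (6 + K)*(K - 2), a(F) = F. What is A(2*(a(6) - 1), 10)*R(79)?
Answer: 10270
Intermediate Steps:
A(K, D) = 2 + (-2 + K)*(6 + K) (A(K, D) = 2 + (6 + K)*(-2 + K) = 2 + (-2 + K)*(6 + K))
A(2*(a(6) - 1), 10)*R(79) = (-10 + (2*(6 - 1))² + 4*(2*(6 - 1)))*79 = (-10 + (2*5)² + 4*(2*5))*79 = (-10 + 10² + 4*10)*79 = (-10 + 100 + 40)*79 = 130*79 = 10270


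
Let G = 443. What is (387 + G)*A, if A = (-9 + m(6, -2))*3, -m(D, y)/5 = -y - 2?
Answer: -22410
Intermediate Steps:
m(D, y) = 10 + 5*y (m(D, y) = -5*(-y - 2) = -5*(-2 - y) = 10 + 5*y)
A = -27 (A = (-9 + (10 + 5*(-2)))*3 = (-9 + (10 - 10))*3 = (-9 + 0)*3 = -9*3 = -27)
(387 + G)*A = (387 + 443)*(-27) = 830*(-27) = -22410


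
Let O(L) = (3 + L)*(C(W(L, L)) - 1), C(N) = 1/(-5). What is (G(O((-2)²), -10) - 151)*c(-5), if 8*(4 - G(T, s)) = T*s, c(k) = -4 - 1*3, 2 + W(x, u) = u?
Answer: 2205/2 ≈ 1102.5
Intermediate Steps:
W(x, u) = -2 + u
c(k) = -7 (c(k) = -4 - 3 = -7)
C(N) = -⅕
O(L) = -18/5 - 6*L/5 (O(L) = (3 + L)*(-⅕ - 1) = (3 + L)*(-6/5) = -18/5 - 6*L/5)
G(T, s) = 4 - T*s/8
(G(O((-2)²), -10) - 151)*c(-5) = ((4 - ⅛*(-18/5 - 6/5*(-2)²)*(-10)) - 151)*(-7) = ((4 - ⅛*(-18/5 - 6/5*4)*(-10)) - 151)*(-7) = ((4 - ⅛*(-18/5 - 24/5)*(-10)) - 151)*(-7) = ((4 - ⅛*(-42/5)*(-10)) - 151)*(-7) = ((4 - 21/2) - 151)*(-7) = (-13/2 - 151)*(-7) = -315/2*(-7) = 2205/2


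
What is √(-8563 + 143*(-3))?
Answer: 4*I*√562 ≈ 94.826*I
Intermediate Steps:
√(-8563 + 143*(-3)) = √(-8563 - 429) = √(-8992) = 4*I*√562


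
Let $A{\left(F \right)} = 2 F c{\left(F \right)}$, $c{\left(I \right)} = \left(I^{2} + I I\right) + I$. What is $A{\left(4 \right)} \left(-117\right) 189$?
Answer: $-6368544$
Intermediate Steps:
$c{\left(I \right)} = I + 2 I^{2}$ ($c{\left(I \right)} = \left(I^{2} + I^{2}\right) + I = 2 I^{2} + I = I + 2 I^{2}$)
$A{\left(F \right)} = 2 F^{2} \left(1 + 2 F\right)$ ($A{\left(F \right)} = 2 F F \left(1 + 2 F\right) = 2 F^{2} \left(1 + 2 F\right)$)
$A{\left(4 \right)} \left(-117\right) 189 = 4^{2} \left(2 + 4 \cdot 4\right) \left(-117\right) 189 = 16 \left(2 + 16\right) \left(-117\right) 189 = 16 \cdot 18 \left(-117\right) 189 = 288 \left(-117\right) 189 = \left(-33696\right) 189 = -6368544$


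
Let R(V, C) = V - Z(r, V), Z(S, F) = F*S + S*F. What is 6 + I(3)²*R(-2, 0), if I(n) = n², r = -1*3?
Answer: -1128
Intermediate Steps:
r = -3
Z(S, F) = 2*F*S (Z(S, F) = F*S + F*S = 2*F*S)
R(V, C) = 7*V (R(V, C) = V - 2*V*(-3) = V - (-6)*V = V + 6*V = 7*V)
6 + I(3)²*R(-2, 0) = 6 + (3²)²*(7*(-2)) = 6 + 9²*(-14) = 6 + 81*(-14) = 6 - 1134 = -1128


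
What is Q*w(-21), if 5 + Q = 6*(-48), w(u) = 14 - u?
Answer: -10255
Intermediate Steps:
Q = -293 (Q = -5 + 6*(-48) = -5 - 288 = -293)
Q*w(-21) = -293*(14 - 1*(-21)) = -293*(14 + 21) = -293*35 = -10255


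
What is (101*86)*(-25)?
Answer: -217150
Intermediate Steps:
(101*86)*(-25) = 8686*(-25) = -217150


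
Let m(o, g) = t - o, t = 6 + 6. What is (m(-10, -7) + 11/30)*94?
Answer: 31537/15 ≈ 2102.5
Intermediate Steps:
t = 12
m(o, g) = 12 - o
(m(-10, -7) + 11/30)*94 = ((12 - 1*(-10)) + 11/30)*94 = ((12 + 10) + 11*(1/30))*94 = (22 + 11/30)*94 = (671/30)*94 = 31537/15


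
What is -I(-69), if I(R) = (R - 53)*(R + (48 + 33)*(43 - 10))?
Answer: 317688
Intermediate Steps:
I(R) = (-53 + R)*(2673 + R) (I(R) = (-53 + R)*(R + 81*33) = (-53 + R)*(R + 2673) = (-53 + R)*(2673 + R))
-I(-69) = -(-141669 + (-69)² + 2620*(-69)) = -(-141669 + 4761 - 180780) = -1*(-317688) = 317688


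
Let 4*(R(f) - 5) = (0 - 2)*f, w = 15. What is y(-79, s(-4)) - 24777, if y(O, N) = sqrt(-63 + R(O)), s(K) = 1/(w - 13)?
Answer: -24777 + I*sqrt(74)/2 ≈ -24777.0 + 4.3012*I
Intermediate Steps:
s(K) = 1/2 (s(K) = 1/(15 - 13) = 1/2)
R(f) = 5 - f/2 (R(f) = 5 + ((0 - 2)*f)/4 = 5 + (-2*f)/4 = 5 - f/2)
y(O, N) = sqrt(-58 - O/2) (y(O, N) = sqrt(-63 + (5 - O/2)) = sqrt(-58 - O/2))
y(-79, s(-4)) - 24777 = sqrt(-232 - 2*(-79))/2 - 24777 = sqrt(-232 + 158)/2 - 24777 = sqrt(-74)/2 - 24777 = (I*sqrt(74))/2 - 24777 = I*sqrt(74)/2 - 24777 = -24777 + I*sqrt(74)/2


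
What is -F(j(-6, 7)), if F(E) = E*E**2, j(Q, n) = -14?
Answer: 2744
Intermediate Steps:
F(E) = E**3
-F(j(-6, 7)) = -1*(-14)**3 = -1*(-2744) = 2744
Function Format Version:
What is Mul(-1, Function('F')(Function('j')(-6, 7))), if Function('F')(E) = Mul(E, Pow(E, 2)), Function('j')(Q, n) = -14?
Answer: 2744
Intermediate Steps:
Function('F')(E) = Pow(E, 3)
Mul(-1, Function('F')(Function('j')(-6, 7))) = Mul(-1, Pow(-14, 3)) = Mul(-1, -2744) = 2744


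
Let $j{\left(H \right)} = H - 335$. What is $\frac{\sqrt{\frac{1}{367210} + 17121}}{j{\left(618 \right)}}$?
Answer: $\frac{79 \sqrt{369916704910}}{103920430} \approx 0.46236$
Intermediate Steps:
$j{\left(H \right)} = -335 + H$ ($j{\left(H \right)} = H - 335 = -335 + H$)
$\frac{\sqrt{\frac{1}{367210} + 17121}}{j{\left(618 \right)}} = \frac{\sqrt{\frac{1}{367210} + 17121}}{-335 + 618} = \frac{\sqrt{\frac{1}{367210} + 17121}}{283} = \sqrt{\frac{6287002411}{367210}} \cdot \frac{1}{283} = \frac{79 \sqrt{369916704910}}{367210} \cdot \frac{1}{283} = \frac{79 \sqrt{369916704910}}{103920430}$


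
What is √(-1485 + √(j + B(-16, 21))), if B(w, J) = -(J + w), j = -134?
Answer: √(-1485 + I*√139) ≈ 0.153 + 38.536*I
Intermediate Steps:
B(w, J) = -J - w
√(-1485 + √(j + B(-16, 21))) = √(-1485 + √(-134 + (-1*21 - 1*(-16)))) = √(-1485 + √(-134 + (-21 + 16))) = √(-1485 + √(-134 - 5)) = √(-1485 + √(-139)) = √(-1485 + I*√139)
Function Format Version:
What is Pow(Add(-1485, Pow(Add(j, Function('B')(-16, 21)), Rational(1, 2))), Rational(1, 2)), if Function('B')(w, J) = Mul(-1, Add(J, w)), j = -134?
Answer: Pow(Add(-1485, Mul(I, Pow(139, Rational(1, 2)))), Rational(1, 2)) ≈ Add(0.1530, Mul(38.536, I))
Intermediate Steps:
Function('B')(w, J) = Add(Mul(-1, J), Mul(-1, w))
Pow(Add(-1485, Pow(Add(j, Function('B')(-16, 21)), Rational(1, 2))), Rational(1, 2)) = Pow(Add(-1485, Pow(Add(-134, Add(Mul(-1, 21), Mul(-1, -16))), Rational(1, 2))), Rational(1, 2)) = Pow(Add(-1485, Pow(Add(-134, Add(-21, 16)), Rational(1, 2))), Rational(1, 2)) = Pow(Add(-1485, Pow(Add(-134, -5), Rational(1, 2))), Rational(1, 2)) = Pow(Add(-1485, Pow(-139, Rational(1, 2))), Rational(1, 2)) = Pow(Add(-1485, Mul(I, Pow(139, Rational(1, 2)))), Rational(1, 2))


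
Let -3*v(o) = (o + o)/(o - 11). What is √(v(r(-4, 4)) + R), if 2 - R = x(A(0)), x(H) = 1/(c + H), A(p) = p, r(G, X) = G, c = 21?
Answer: √19565/105 ≈ 1.3321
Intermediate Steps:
v(o) = -2*o/(3*(-11 + o)) (v(o) = -(o + o)/(3*(o - 11)) = -2*o/(3*(-11 + o)))
x(H) = 1/(21 + H)
R = 41/21 (R = 2 - 1/(21 + 0) = 2 - 1/21 = 41/21 ≈ 1.9524)
√(v(r(-4, 4)) + R) = √(-2*(-4)/(-33 + 3*(-4)) + 41/21) = √(-2*(-4)/(-33 - 12) + 41/21) = √(-2*(-4)/(-45) + 41/21) = √(-2*(-4)*(-1/45) + 41/21) = √(-8/45 + 41/21) = √(559/315) = √19565/105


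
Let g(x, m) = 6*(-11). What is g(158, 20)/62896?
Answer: -33/31448 ≈ -0.0010494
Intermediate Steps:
g(x, m) = -66
g(158, 20)/62896 = -66/62896 = -66*1/62896 = -33/31448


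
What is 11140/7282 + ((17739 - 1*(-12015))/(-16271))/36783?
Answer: 370390606744/242124959857 ≈ 1.5297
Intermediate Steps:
11140/7282 + ((17739 - 1*(-12015))/(-16271))/36783 = 11140*(1/7282) + ((17739 + 12015)*(-1/16271))*(1/36783) = 5570/3641 + (29754*(-1/16271))*(1/36783) = 5570/3641 - 29754/16271*1/36783 = 5570/3641 - 3306/66499577 = 370390606744/242124959857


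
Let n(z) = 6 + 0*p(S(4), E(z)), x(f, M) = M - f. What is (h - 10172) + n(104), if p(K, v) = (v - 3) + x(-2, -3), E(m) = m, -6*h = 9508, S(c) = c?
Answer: -35252/3 ≈ -11751.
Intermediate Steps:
h = -4754/3 (h = -⅙*9508 = -4754/3 ≈ -1584.7)
p(K, v) = -4 + v (p(K, v) = (v - 3) + (-3 - 1*(-2)) = (-3 + v) + (-3 + 2) = (-3 + v) - 1 = -4 + v)
n(z) = 6 (n(z) = 6 + 0*(-4 + z) = 6 + 0 = 6)
(h - 10172) + n(104) = (-4754/3 - 10172) + 6 = -35270/3 + 6 = -35252/3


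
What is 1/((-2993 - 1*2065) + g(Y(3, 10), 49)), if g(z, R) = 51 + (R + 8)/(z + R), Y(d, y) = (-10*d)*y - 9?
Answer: -260/1301877 ≈ -0.00019971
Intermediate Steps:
Y(d, y) = -9 - 10*d*y (Y(d, y) = -10*d*y - 9 = -9 - 10*d*y)
g(z, R) = 51 + (8 + R)/(R + z)
1/((-2993 - 1*2065) + g(Y(3, 10), 49)) = 1/((-2993 - 1*2065) + (8 + 51*(-9 - 10*3*10) + 52*49)/(49 + (-9 - 10*3*10))) = 1/((-2993 - 2065) + (8 + 51*(-9 - 300) + 2548)/(49 + (-9 - 300))) = 1/(-5058 + (8 + 51*(-309) + 2548)/(49 - 309)) = 1/(-5058 + (8 - 15759 + 2548)/(-260)) = 1/(-5058 - 1/260*(-13203)) = 1/(-5058 + 13203/260) = 1/(-1301877/260) = -260/1301877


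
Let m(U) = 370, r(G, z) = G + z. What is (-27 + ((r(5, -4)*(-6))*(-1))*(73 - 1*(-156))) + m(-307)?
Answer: 1717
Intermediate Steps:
(-27 + ((r(5, -4)*(-6))*(-1))*(73 - 1*(-156))) + m(-307) = (-27 + (((5 - 4)*(-6))*(-1))*(73 - 1*(-156))) + 370 = (-27 + ((1*(-6))*(-1))*(73 + 156)) + 370 = (-27 - 6*(-1)*229) + 370 = (-27 + 6*229) + 370 = (-27 + 1374) + 370 = 1347 + 370 = 1717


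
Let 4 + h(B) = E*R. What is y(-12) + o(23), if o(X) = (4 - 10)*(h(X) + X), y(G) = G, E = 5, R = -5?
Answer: 24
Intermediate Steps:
h(B) = -29 (h(B) = -4 + 5*(-5) = -4 - 25 = -29)
o(X) = 174 - 6*X (o(X) = (4 - 10)*(-29 + X) = -6*(-29 + X) = 174 - 6*X)
y(-12) + o(23) = -12 + (174 - 6*23) = -12 + (174 - 138) = -12 + 36 = 24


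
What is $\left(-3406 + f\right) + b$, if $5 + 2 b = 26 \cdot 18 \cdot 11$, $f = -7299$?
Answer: $- \frac{16267}{2} \approx -8133.5$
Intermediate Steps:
$b = \frac{5143}{2}$ ($b = - \frac{5}{2} + \frac{26 \cdot 18 \cdot 11}{2} = - \frac{5}{2} + \frac{468 \cdot 11}{2} = - \frac{5}{2} + \frac{1}{2} \cdot 5148 = - \frac{5}{2} + 2574 = \frac{5143}{2} \approx 2571.5$)
$\left(-3406 + f\right) + b = \left(-3406 - 7299\right) + \frac{5143}{2} = -10705 + \frac{5143}{2} = - \frac{16267}{2}$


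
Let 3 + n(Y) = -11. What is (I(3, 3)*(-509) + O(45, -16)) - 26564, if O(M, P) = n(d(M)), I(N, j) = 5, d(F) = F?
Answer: -29123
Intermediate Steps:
n(Y) = -14 (n(Y) = -3 - 11 = -14)
O(M, P) = -14
(I(3, 3)*(-509) + O(45, -16)) - 26564 = (5*(-509) - 14) - 26564 = (-2545 - 14) - 26564 = -2559 - 26564 = -29123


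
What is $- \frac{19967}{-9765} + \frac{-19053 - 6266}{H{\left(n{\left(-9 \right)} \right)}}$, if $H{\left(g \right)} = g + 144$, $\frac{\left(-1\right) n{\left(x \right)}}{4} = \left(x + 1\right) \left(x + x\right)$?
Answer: $\frac{28429531}{468720} \approx 60.654$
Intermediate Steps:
$n{\left(x \right)} = - 8 x \left(1 + x\right)$ ($n{\left(x \right)} = - 4 \left(x + 1\right) \left(x + x\right) = - 4 \left(1 + x\right) 2 x = - 4 \cdot 2 x \left(1 + x\right) = - 8 x \left(1 + x\right)$)
$H{\left(g \right)} = 144 + g$
$- \frac{19967}{-9765} + \frac{-19053 - 6266}{H{\left(n{\left(-9 \right)} \right)}} = - \frac{19967}{-9765} + \frac{-19053 - 6266}{144 - - 72 \left(1 - 9\right)} = \left(-19967\right) \left(- \frac{1}{9765}\right) + \frac{-19053 - 6266}{144 - \left(-72\right) \left(-8\right)} = \frac{19967}{9765} - \frac{25319}{144 - 576} = \frac{19967}{9765} - \frac{25319}{-432} = \frac{19967}{9765} - - \frac{25319}{432} = \frac{19967}{9765} + \frac{25319}{432} = \frac{28429531}{468720}$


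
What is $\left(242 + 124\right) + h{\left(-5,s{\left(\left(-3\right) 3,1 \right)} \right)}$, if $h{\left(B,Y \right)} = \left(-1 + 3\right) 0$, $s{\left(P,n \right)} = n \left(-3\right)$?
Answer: $366$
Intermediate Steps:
$s{\left(P,n \right)} = - 3 n$
$h{\left(B,Y \right)} = 0$ ($h{\left(B,Y \right)} = 2 \cdot 0 = 0$)
$\left(242 + 124\right) + h{\left(-5,s{\left(\left(-3\right) 3,1 \right)} \right)} = \left(242 + 124\right) + 0 = 366 + 0 = 366$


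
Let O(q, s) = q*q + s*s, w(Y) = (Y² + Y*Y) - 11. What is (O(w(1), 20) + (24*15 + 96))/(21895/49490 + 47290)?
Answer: 9274426/468080799 ≈ 0.019814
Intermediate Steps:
w(Y) = -11 + 2*Y² (w(Y) = (Y² + Y²) - 11 = 2*Y² - 11 = -11 + 2*Y²)
O(q, s) = q² + s²
(O(w(1), 20) + (24*15 + 96))/(21895/49490 + 47290) = (((-11 + 2*1²)² + 20²) + (24*15 + 96))/(21895/49490 + 47290) = (((-11 + 2*1)² + 400) + (360 + 96))/(21895*(1/49490) + 47290) = (((-11 + 2)² + 400) + 456)/(4379/9898 + 47290) = (((-9)² + 400) + 456)/(468080799/9898) = ((81 + 400) + 456)*(9898/468080799) = (481 + 456)*(9898/468080799) = 937*(9898/468080799) = 9274426/468080799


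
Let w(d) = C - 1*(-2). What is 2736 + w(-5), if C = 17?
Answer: 2755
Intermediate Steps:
w(d) = 19 (w(d) = 17 - 1*(-2) = 17 + 2 = 19)
2736 + w(-5) = 2736 + 19 = 2755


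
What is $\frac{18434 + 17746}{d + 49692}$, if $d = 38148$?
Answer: $\frac{201}{488} \approx 0.41189$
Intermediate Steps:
$\frac{18434 + 17746}{d + 49692} = \frac{18434 + 17746}{38148 + 49692} = \frac{36180}{87840} = 36180 \cdot \frac{1}{87840} = \frac{201}{488}$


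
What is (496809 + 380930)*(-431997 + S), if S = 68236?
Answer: -319287216379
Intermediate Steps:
(496809 + 380930)*(-431997 + S) = (496809 + 380930)*(-431997 + 68236) = 877739*(-363761) = -319287216379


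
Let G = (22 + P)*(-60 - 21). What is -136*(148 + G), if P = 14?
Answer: 376448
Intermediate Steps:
G = -2916 (G = (22 + 14)*(-60 - 21) = 36*(-81) = -2916)
-136*(148 + G) = -136*(148 - 2916) = -136*(-2768) = 376448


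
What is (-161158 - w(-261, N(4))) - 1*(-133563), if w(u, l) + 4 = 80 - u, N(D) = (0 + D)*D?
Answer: -27932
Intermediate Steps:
N(D) = D**2 (N(D) = D*D = D**2)
w(u, l) = 76 - u (w(u, l) = -4 + (80 - u) = 76 - u)
(-161158 - w(-261, N(4))) - 1*(-133563) = (-161158 - (76 - 1*(-261))) - 1*(-133563) = (-161158 - (76 + 261)) + 133563 = (-161158 - 1*337) + 133563 = (-161158 - 337) + 133563 = -161495 + 133563 = -27932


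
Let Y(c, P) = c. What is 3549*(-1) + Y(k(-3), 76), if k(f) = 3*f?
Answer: -3558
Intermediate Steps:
3549*(-1) + Y(k(-3), 76) = 3549*(-1) + 3*(-3) = -3549 - 9 = -3558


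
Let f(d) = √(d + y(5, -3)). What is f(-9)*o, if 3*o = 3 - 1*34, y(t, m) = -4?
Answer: -31*I*√13/3 ≈ -37.257*I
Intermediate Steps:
f(d) = √(-4 + d) (f(d) = √(d - 4) = √(-4 + d))
o = -31/3 (o = (3 - 1*34)/3 = (3 - 34)/3 = (⅓)*(-31) = -31/3 ≈ -10.333)
f(-9)*o = √(-4 - 9)*(-31/3) = √(-13)*(-31/3) = (I*√13)*(-31/3) = -31*I*√13/3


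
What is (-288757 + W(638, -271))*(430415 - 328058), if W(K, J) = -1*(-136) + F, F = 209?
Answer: -29520987084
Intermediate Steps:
W(K, J) = 345 (W(K, J) = -1*(-136) + 209 = 136 + 209 = 345)
(-288757 + W(638, -271))*(430415 - 328058) = (-288757 + 345)*(430415 - 328058) = -288412*102357 = -29520987084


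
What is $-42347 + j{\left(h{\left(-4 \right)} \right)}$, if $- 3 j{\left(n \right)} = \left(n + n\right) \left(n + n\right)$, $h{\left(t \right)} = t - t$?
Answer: $-42347$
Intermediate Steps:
$h{\left(t \right)} = 0$
$j{\left(n \right)} = - \frac{4 n^{2}}{3}$ ($j{\left(n \right)} = - \frac{\left(n + n\right) \left(n + n\right)}{3} = - \frac{2 n 2 n}{3} = - \frac{4 n^{2}}{3}$)
$-42347 + j{\left(h{\left(-4 \right)} \right)} = -42347 - \frac{4 \cdot 0^{2}}{3} = -42347 - 0 = -42347 + 0 = -42347$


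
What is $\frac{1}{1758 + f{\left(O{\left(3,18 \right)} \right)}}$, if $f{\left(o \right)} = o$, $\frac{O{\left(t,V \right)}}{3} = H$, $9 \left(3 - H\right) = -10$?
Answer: $\frac{3}{5311} \approx 0.00056487$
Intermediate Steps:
$H = \frac{37}{9}$ ($H = 3 - - \frac{10}{9} = 3 + \frac{10}{9} = \frac{37}{9} \approx 4.1111$)
$O{\left(t,V \right)} = \frac{37}{3}$ ($O{\left(t,V \right)} = 3 \cdot \frac{37}{9} = \frac{37}{3}$)
$\frac{1}{1758 + f{\left(O{\left(3,18 \right)} \right)}} = \frac{1}{1758 + \frac{37}{3}} = \frac{1}{\frac{5311}{3}} = \frac{3}{5311}$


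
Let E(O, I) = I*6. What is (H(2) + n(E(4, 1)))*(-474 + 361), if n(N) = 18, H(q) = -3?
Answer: -1695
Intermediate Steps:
E(O, I) = 6*I
(H(2) + n(E(4, 1)))*(-474 + 361) = (-3 + 18)*(-474 + 361) = 15*(-113) = -1695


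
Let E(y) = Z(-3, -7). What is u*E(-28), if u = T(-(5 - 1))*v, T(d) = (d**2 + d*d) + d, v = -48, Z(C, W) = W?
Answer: 9408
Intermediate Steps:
E(y) = -7
T(d) = d + 2*d**2 (T(d) = (d**2 + d**2) + d = 2*d**2 + d = d + 2*d**2)
u = -1344 (u = ((-(5 - 1))*(1 + 2*(-(5 - 1))))*(-48) = ((-1*4)*(1 + 2*(-1*4)))*(-48) = -4*(1 + 2*(-4))*(-48) = -4*(1 - 8)*(-48) = -4*(-7)*(-48) = 28*(-48) = -1344)
u*E(-28) = -1344*(-7) = 9408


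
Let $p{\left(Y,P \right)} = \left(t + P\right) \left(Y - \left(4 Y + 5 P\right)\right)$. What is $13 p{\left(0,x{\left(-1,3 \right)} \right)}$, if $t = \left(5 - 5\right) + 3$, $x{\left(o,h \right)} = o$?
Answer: $130$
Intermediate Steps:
$t = 3$ ($t = 0 + 3 = 3$)
$p{\left(Y,P \right)} = \left(3 + P\right) \left(- 5 P - 3 Y\right)$ ($p{\left(Y,P \right)} = \left(3 + P\right) \left(Y - \left(4 Y + 5 P\right)\right) = \left(3 + P\right) \left(- 5 P - 3 Y\right)$)
$13 p{\left(0,x{\left(-1,3 \right)} \right)} = 13 \left(\left(-15\right) \left(-1\right) - 0 - 5 \left(-1\right)^{2} - \left(-3\right) 0\right) = 13 \left(15 + 0 - 5 + 0\right) = 13 \cdot 10 = 130$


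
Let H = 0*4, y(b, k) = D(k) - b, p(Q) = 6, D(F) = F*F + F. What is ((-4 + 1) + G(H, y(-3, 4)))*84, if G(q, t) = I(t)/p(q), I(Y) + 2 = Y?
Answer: 42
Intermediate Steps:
D(F) = F + F² (D(F) = F² + F = F + F²)
I(Y) = -2 + Y
y(b, k) = -b + k*(1 + k) (y(b, k) = k*(1 + k) - b = -b + k*(1 + k))
H = 0
G(q, t) = -⅓ + t/6 (G(q, t) = (-2 + t)/6 = (-2 + t)*(⅙) = -⅓ + t/6)
((-4 + 1) + G(H, y(-3, 4)))*84 = ((-4 + 1) + (-⅓ + (-1*(-3) + 4*(1 + 4))/6))*84 = (-3 + (-⅓ + (3 + 4*5)/6))*84 = (-3 + (-⅓ + (3 + 20)/6))*84 = (-3 + (-⅓ + (⅙)*23))*84 = (-3 + (-⅓ + 23/6))*84 = (-3 + 7/2)*84 = (½)*84 = 42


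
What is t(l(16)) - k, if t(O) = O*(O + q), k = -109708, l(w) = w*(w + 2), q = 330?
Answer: 287692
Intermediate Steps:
l(w) = w*(2 + w)
t(O) = O*(330 + O) (t(O) = O*(O + 330) = O*(330 + O))
t(l(16)) - k = (16*(2 + 16))*(330 + 16*(2 + 16)) - 1*(-109708) = (16*18)*(330 + 16*18) + 109708 = 288*(330 + 288) + 109708 = 288*618 + 109708 = 177984 + 109708 = 287692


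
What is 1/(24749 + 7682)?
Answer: 1/32431 ≈ 3.0835e-5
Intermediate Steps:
1/(24749 + 7682) = 1/32431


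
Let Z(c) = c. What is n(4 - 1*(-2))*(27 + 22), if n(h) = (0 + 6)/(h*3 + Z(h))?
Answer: 49/4 ≈ 12.250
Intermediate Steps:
n(h) = 3/(2*h) (n(h) = (0 + 6)/(h*3 + h) = 6/(3*h + h) = 6/((4*h)) = 6*(1/(4*h)) = 3/(2*h))
n(4 - 1*(-2))*(27 + 22) = (3/(2*(4 - 1*(-2))))*(27 + 22) = (3/(2*(4 + 2)))*49 = ((3/2)/6)*49 = ((3/2)*(⅙))*49 = (¼)*49 = 49/4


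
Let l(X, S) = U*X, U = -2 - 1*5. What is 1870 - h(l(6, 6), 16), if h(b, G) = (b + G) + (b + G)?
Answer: 1922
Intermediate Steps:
U = -7 (U = -2 - 5 = -7)
l(X, S) = -7*X
h(b, G) = 2*G + 2*b (h(b, G) = (G + b) + (G + b) = 2*G + 2*b)
1870 - h(l(6, 6), 16) = 1870 - (2*16 + 2*(-7*6)) = 1870 - (32 + 2*(-42)) = 1870 - (32 - 84) = 1870 - 1*(-52) = 1870 + 52 = 1922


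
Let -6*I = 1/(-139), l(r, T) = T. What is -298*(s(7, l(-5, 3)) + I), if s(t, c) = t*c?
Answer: -2609735/417 ≈ -6258.4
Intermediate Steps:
s(t, c) = c*t
I = 1/834 (I = -1/6/(-139) = -1/6*(-1/139) = 1/834 ≈ 0.0011990)
-298*(s(7, l(-5, 3)) + I) = -298*(3*7 + 1/834) = -298*(21 + 1/834) = -298*17515/834 = -2609735/417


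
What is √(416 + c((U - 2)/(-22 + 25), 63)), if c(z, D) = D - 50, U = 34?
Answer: √429 ≈ 20.712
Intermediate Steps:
c(z, D) = -50 + D
√(416 + c((U - 2)/(-22 + 25), 63)) = √(416 + (-50 + 63)) = √(416 + 13) = √429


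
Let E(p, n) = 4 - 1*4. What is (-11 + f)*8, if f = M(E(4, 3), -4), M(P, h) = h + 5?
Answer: -80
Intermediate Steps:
E(p, n) = 0 (E(p, n) = 4 - 4 = 0)
M(P, h) = 5 + h
f = 1 (f = 5 - 4 = 1)
(-11 + f)*8 = (-11 + 1)*8 = -10*8 = -80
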